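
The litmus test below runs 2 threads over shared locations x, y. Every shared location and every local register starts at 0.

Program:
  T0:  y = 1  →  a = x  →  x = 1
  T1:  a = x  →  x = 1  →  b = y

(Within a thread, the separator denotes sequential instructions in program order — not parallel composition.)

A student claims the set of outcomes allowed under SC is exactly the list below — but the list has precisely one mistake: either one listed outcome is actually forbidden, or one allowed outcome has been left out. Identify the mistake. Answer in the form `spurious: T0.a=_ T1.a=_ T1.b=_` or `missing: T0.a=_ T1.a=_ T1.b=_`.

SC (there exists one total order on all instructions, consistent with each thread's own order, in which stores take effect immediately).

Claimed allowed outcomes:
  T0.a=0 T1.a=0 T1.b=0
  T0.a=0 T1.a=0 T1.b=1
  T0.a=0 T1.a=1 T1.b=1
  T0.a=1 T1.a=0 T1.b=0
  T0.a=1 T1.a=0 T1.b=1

outcome vector order: (T0.a,T1.a,T1.b)
[SC] allowed = {<0 0 1>; <0 1 1>; <1 0 0>; <1 0 1>}
claimed∖SC = {<0 0 0>}

spurious: T0.a=0 T1.a=0 T1.b=0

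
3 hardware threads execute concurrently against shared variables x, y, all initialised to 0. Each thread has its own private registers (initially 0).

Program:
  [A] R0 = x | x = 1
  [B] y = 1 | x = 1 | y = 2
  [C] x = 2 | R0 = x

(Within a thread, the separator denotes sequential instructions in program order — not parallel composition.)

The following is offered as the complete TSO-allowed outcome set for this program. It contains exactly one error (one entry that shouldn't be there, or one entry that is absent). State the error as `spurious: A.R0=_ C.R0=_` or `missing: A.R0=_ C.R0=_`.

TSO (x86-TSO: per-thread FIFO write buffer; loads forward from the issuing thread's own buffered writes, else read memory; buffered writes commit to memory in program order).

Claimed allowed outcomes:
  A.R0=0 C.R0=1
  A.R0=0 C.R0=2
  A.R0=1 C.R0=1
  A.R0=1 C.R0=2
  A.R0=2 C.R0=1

missing: A.R0=2 C.R0=2

outcome vector order: (A.R0,C.R0)
TSO (6): 0/1, 0/2, 1/1, 1/2, 2/1, 2/2
TSO∖claimed = {2/2}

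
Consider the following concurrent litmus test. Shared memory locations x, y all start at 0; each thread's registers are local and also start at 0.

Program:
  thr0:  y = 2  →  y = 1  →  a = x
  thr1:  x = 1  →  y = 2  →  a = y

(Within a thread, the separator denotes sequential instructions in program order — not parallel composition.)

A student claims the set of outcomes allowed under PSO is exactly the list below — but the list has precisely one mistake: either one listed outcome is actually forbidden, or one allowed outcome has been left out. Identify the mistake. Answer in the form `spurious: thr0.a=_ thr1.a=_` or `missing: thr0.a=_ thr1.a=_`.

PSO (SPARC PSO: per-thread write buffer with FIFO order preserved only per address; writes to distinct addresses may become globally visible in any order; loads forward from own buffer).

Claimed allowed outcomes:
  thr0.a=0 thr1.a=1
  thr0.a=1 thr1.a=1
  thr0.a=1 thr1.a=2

missing: thr0.a=0 thr1.a=2

outcome vector order: (thr0.a,thr1.a)
PSO: 4 outcomes — {(0,1); (0,2); (1,1); (1,2)}
PSO∖claimed = {(0,2)}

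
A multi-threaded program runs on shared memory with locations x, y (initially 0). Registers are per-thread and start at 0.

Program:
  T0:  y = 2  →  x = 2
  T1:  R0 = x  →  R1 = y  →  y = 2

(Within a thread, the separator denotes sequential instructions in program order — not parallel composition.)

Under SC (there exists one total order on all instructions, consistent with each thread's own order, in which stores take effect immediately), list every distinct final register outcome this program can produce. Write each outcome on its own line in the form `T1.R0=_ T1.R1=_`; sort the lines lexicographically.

T1.R0=0 T1.R1=0
T1.R0=0 T1.R1=2
T1.R0=2 T1.R1=2

outcome vector order: (T1.R0,T1.R1)
|SC outcomes| = 3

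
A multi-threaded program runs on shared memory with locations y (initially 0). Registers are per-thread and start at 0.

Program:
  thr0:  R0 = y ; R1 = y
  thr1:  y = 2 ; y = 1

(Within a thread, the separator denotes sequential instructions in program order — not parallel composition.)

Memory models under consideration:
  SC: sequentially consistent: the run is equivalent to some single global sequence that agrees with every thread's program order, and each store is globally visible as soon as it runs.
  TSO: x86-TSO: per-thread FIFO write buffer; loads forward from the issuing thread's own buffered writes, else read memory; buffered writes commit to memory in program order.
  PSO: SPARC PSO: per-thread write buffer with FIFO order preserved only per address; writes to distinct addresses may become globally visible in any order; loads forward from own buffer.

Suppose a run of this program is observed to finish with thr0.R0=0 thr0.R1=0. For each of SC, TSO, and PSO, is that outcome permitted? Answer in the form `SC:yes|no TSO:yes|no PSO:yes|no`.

SC:yes TSO:yes PSO:yes

outcome vector order: (thr0.R0,thr0.R1)
under SC → 0/0 0/1 0/2 1/1 2/1 2/2
under TSO → 0/0 0/1 0/2 1/1 2/1 2/2
under PSO → 0/0 0/1 0/2 1/1 2/1 2/2
target 0/0 ∈ {SC,TSO,PSO}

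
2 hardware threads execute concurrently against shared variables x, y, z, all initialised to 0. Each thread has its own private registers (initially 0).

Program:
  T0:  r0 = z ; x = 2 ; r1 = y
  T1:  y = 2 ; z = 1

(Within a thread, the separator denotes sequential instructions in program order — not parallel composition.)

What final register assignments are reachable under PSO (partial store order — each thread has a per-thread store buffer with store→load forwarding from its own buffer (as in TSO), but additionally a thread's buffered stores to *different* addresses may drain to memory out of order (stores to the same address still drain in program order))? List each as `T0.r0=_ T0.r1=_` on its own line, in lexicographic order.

T0.r0=0 T0.r1=0
T0.r0=0 T0.r1=2
T0.r0=1 T0.r1=0
T0.r0=1 T0.r1=2

outcome vector order: (T0.r0,T0.r1)
|PSO outcomes| = 4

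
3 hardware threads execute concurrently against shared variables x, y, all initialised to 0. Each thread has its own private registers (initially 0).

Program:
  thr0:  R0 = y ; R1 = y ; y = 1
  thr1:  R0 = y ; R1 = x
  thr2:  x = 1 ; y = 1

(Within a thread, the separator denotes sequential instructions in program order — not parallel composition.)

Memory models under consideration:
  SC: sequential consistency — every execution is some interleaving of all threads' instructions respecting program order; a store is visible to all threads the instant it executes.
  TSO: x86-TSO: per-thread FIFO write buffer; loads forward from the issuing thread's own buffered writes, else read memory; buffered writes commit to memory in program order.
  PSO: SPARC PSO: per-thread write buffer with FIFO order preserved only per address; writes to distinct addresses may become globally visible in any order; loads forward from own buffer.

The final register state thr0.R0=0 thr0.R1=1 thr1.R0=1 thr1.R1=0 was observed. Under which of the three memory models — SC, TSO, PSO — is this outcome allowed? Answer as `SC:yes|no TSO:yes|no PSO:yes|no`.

outcome vector order: (thr0.R0,thr0.R1,thr1.R0,thr1.R1)
[SC] allowed = {(0,0,0,0) (0,0,0,1) (0,0,1,0) (0,0,1,1) (0,1,0,0) (0,1,0,1) (0,1,1,1) (1,1,0,0) (1,1,0,1) (1,1,1,1)}
[TSO] allowed = {(0,0,0,0) (0,0,0,1) (0,0,1,0) (0,0,1,1) (0,1,0,0) (0,1,0,1) (0,1,1,1) (1,1,0,0) (1,1,0,1) (1,1,1,1)}
[PSO] allowed = {(0,0,0,0) (0,0,0,1) (0,0,1,0) (0,0,1,1) (0,1,0,0) (0,1,0,1) (0,1,1,0) (0,1,1,1) (1,1,0,0) (1,1,0,1) (1,1,1,0) (1,1,1,1)}
target (0,1,1,0) ∈ {PSO}

SC:no TSO:no PSO:yes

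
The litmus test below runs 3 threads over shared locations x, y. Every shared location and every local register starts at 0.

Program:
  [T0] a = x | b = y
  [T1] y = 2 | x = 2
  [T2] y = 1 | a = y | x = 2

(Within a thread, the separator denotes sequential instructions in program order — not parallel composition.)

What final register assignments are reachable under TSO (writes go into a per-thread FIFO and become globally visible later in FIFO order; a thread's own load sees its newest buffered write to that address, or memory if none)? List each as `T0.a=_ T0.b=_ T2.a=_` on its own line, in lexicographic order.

T0.a=0 T0.b=0 T2.a=1
T0.a=0 T0.b=0 T2.a=2
T0.a=0 T0.b=1 T2.a=1
T0.a=0 T0.b=1 T2.a=2
T0.a=0 T0.b=2 T2.a=1
T0.a=0 T0.b=2 T2.a=2
T0.a=2 T0.b=1 T2.a=1
T0.a=2 T0.b=2 T2.a=1
T0.a=2 T0.b=2 T2.a=2

outcome vector order: (T0.a,T0.b,T2.a)
|TSO outcomes| = 9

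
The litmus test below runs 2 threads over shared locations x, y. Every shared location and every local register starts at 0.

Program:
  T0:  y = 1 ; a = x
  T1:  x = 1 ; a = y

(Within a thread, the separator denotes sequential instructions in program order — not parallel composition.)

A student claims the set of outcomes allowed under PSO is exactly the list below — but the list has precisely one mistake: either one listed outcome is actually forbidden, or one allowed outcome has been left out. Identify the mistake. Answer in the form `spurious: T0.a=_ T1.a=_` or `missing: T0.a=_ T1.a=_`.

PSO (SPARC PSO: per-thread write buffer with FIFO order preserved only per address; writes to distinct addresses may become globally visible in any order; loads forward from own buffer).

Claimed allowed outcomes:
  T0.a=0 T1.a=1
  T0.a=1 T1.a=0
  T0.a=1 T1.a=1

outcome vector order: (T0.a,T1.a)
PSO: 4 outcomes — {(0,0); (0,1); (1,0); (1,1)}
PSO∖claimed = {(0,0)}

missing: T0.a=0 T1.a=0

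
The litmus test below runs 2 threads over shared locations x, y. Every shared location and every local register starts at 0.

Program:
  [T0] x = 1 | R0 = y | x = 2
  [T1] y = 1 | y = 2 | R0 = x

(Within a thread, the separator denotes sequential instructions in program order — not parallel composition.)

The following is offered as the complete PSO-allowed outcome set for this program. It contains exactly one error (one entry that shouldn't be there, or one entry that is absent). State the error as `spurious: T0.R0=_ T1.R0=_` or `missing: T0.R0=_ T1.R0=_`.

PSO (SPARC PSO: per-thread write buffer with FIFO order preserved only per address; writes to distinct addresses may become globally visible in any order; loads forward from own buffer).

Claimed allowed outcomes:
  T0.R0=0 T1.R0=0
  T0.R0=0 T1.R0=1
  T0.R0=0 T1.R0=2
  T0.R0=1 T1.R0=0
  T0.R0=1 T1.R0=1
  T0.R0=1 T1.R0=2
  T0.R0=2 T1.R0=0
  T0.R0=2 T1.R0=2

missing: T0.R0=2 T1.R0=1

outcome vector order: (T0.R0,T1.R0)
under PSO → (0,0); (0,1); (0,2); (1,0); (1,1); (1,2); (2,0); (2,1); (2,2)
PSO∖claimed = {(2,1)}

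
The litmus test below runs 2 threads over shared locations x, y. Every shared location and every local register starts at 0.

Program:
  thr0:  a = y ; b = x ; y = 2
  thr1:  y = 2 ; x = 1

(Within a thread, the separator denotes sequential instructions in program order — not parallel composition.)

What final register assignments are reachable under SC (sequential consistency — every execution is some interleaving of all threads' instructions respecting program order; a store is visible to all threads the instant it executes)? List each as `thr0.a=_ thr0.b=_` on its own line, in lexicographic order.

outcome vector order: (thr0.a,thr0.b)
|SC outcomes| = 4

thr0.a=0 thr0.b=0
thr0.a=0 thr0.b=1
thr0.a=2 thr0.b=0
thr0.a=2 thr0.b=1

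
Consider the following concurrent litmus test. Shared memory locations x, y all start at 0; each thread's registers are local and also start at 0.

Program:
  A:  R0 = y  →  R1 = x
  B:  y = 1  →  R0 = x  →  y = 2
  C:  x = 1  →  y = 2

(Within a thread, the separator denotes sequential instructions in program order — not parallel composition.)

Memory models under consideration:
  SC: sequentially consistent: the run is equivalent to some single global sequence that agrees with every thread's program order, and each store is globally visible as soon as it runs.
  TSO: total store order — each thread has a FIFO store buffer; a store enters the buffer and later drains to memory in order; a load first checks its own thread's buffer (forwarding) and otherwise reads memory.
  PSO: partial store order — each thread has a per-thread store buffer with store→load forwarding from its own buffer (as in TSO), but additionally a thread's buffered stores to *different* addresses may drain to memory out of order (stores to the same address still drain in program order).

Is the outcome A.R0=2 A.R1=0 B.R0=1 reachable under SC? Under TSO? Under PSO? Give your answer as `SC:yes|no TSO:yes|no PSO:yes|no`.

SC:no TSO:no PSO:yes

outcome vector order: (A.R0,A.R1,B.R0)
SC (11): 0/0/0 0/0/1 0/1/0 0/1/1 1/0/0 1/0/1 1/1/0 1/1/1 2/0/0 2/1/0 2/1/1
TSO (11): 0/0/0 0/0/1 0/1/0 0/1/1 1/0/0 1/0/1 1/1/0 1/1/1 2/0/0 2/1/0 2/1/1
PSO (12): 0/0/0 0/0/1 0/1/0 0/1/1 1/0/0 1/0/1 1/1/0 1/1/1 2/0/0 2/0/1 2/1/0 2/1/1
target 2/0/1 ∈ {PSO}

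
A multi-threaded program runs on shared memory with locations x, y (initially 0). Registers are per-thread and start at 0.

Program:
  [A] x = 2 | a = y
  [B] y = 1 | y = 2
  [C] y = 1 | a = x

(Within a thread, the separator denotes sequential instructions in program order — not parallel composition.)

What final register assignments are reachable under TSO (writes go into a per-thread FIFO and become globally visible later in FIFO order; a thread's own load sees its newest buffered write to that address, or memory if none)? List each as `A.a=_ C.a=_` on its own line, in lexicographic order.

outcome vector order: (A.a,C.a)
|TSO outcomes| = 6

A.a=0 C.a=0
A.a=0 C.a=2
A.a=1 C.a=0
A.a=1 C.a=2
A.a=2 C.a=0
A.a=2 C.a=2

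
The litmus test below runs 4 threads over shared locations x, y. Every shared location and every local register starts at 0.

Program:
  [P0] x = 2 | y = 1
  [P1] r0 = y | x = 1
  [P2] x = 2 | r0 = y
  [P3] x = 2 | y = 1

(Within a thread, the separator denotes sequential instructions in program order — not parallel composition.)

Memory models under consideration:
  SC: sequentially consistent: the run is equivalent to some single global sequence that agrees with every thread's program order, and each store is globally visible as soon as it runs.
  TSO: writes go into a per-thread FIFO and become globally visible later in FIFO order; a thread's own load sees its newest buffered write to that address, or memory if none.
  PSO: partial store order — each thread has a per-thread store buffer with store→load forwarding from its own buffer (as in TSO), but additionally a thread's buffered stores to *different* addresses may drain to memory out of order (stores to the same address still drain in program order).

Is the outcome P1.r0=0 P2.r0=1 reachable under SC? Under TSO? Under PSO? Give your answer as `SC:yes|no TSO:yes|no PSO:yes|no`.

SC:yes TSO:yes PSO:yes

outcome vector order: (P1.r0,P2.r0)
SC: 4 outcomes — {00; 01; 10; 11}
TSO: 4 outcomes — {00; 01; 10; 11}
PSO: 4 outcomes — {00; 01; 10; 11}
target 01 ∈ {SC,TSO,PSO}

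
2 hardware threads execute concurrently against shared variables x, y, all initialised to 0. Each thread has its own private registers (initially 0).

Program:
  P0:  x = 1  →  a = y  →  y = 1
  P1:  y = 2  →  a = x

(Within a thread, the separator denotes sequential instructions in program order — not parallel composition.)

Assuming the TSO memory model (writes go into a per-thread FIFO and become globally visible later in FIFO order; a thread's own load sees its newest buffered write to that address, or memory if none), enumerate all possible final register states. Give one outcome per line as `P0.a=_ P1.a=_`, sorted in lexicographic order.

outcome vector order: (P0.a,P1.a)
|TSO outcomes| = 4

P0.a=0 P1.a=0
P0.a=0 P1.a=1
P0.a=2 P1.a=0
P0.a=2 P1.a=1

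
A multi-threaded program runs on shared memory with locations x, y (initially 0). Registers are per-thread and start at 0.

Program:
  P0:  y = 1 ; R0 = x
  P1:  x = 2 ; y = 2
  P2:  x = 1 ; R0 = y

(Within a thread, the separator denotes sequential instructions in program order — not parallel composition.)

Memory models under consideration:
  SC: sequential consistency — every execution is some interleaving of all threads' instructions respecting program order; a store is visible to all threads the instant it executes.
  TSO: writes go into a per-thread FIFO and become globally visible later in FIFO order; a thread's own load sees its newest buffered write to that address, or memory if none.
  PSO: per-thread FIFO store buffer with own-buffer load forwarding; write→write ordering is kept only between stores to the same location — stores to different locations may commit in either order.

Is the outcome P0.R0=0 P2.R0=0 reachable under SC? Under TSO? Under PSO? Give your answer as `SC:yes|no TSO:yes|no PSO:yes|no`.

outcome vector order: (P0.R0,P2.R0)
[SC] allowed = {01; 02; 10; 11; 12; 20; 21; 22}
[TSO] allowed = {00; 01; 02; 10; 11; 12; 20; 21; 22}
[PSO] allowed = {00; 01; 02; 10; 11; 12; 20; 21; 22}
target 00 ∈ {TSO,PSO}

SC:no TSO:yes PSO:yes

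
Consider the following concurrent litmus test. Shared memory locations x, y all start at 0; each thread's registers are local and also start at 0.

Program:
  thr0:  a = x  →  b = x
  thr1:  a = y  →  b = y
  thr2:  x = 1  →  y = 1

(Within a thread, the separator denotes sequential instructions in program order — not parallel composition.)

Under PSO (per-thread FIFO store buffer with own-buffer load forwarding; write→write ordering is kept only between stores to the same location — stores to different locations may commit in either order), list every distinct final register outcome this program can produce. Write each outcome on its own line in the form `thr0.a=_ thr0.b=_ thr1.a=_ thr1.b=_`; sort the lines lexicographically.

outcome vector order: (thr0.a,thr0.b,thr1.a,thr1.b)
|PSO outcomes| = 9

thr0.a=0 thr0.b=0 thr1.a=0 thr1.b=0
thr0.a=0 thr0.b=0 thr1.a=0 thr1.b=1
thr0.a=0 thr0.b=0 thr1.a=1 thr1.b=1
thr0.a=0 thr0.b=1 thr1.a=0 thr1.b=0
thr0.a=0 thr0.b=1 thr1.a=0 thr1.b=1
thr0.a=0 thr0.b=1 thr1.a=1 thr1.b=1
thr0.a=1 thr0.b=1 thr1.a=0 thr1.b=0
thr0.a=1 thr0.b=1 thr1.a=0 thr1.b=1
thr0.a=1 thr0.b=1 thr1.a=1 thr1.b=1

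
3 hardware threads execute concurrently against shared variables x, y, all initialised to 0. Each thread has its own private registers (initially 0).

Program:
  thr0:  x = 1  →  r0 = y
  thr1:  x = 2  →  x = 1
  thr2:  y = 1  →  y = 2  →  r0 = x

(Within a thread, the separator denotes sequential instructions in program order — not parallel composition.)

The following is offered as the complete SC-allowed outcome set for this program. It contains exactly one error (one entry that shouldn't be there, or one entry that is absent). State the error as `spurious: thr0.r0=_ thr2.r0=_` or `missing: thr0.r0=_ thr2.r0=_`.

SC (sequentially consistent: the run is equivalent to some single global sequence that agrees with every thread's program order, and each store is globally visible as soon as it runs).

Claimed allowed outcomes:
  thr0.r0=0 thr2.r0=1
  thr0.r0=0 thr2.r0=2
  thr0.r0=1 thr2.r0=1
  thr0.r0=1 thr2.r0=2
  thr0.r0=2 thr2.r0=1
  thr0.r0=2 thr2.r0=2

missing: thr0.r0=2 thr2.r0=0

outcome vector order: (thr0.r0,thr2.r0)
SC (7): (0,1) (0,2) (1,1) (1,2) (2,0) (2,1) (2,2)
SC∖claimed = {(2,0)}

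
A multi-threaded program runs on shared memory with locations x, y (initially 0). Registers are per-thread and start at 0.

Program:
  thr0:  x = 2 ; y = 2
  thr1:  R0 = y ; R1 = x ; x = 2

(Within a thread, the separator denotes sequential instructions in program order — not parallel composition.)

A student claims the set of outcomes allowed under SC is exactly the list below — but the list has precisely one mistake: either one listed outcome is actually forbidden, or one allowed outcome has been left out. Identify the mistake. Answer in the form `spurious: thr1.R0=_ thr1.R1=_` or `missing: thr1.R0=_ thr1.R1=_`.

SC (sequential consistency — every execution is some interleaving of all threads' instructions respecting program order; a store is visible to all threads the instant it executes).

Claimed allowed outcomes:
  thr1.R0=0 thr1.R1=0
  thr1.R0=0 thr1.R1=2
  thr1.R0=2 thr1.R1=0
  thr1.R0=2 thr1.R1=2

outcome vector order: (thr1.R0,thr1.R1)
under SC → 0/0 0/2 2/2
claimed∖SC = {2/0}

spurious: thr1.R0=2 thr1.R1=0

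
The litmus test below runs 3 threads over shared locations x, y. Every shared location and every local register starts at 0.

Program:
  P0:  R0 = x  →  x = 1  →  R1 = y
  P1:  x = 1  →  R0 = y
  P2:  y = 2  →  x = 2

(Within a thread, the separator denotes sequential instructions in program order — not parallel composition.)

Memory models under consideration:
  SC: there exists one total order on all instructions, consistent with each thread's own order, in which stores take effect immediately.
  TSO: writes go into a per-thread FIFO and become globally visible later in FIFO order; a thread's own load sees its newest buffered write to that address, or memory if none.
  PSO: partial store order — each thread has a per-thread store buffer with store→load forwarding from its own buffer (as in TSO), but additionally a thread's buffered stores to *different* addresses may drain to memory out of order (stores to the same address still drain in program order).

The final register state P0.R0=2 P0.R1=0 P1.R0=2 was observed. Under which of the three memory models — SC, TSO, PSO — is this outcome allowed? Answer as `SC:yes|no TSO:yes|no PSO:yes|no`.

SC:no TSO:no PSO:yes

outcome vector order: (P0.R0,P0.R1,P1.R0)
SC (10): <0 0 0> <0 0 2> <0 2 0> <0 2 2> <1 0 0> <1 0 2> <1 2 0> <1 2 2> <2 2 0> <2 2 2>
TSO (10): <0 0 0> <0 0 2> <0 2 0> <0 2 2> <1 0 0> <1 0 2> <1 2 0> <1 2 2> <2 2 0> <2 2 2>
PSO (12): <0 0 0> <0 0 2> <0 2 0> <0 2 2> <1 0 0> <1 0 2> <1 2 0> <1 2 2> <2 0 0> <2 0 2> <2 2 0> <2 2 2>
target <2 0 2> ∈ {PSO}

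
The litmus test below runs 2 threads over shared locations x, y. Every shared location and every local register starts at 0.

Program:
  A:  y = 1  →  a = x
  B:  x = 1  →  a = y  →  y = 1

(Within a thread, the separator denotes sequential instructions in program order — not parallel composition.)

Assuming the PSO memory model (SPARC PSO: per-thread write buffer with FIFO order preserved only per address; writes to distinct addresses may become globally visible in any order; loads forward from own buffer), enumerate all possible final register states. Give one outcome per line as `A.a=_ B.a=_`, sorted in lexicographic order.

outcome vector order: (A.a,B.a)
|PSO outcomes| = 4

A.a=0 B.a=0
A.a=0 B.a=1
A.a=1 B.a=0
A.a=1 B.a=1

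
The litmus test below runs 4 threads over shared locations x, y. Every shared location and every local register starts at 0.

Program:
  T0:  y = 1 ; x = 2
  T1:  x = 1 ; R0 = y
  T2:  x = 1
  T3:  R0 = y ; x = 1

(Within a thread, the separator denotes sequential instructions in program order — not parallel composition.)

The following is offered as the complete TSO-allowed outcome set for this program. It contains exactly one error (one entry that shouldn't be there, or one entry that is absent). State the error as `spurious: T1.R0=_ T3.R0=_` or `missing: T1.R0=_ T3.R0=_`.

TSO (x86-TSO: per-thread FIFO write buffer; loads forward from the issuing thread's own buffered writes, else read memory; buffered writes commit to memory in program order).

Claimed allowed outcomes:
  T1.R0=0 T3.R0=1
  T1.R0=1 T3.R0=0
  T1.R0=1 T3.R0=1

missing: T1.R0=0 T3.R0=0

outcome vector order: (T1.R0,T3.R0)
[TSO] allowed = {0/0; 0/1; 1/0; 1/1}
TSO∖claimed = {0/0}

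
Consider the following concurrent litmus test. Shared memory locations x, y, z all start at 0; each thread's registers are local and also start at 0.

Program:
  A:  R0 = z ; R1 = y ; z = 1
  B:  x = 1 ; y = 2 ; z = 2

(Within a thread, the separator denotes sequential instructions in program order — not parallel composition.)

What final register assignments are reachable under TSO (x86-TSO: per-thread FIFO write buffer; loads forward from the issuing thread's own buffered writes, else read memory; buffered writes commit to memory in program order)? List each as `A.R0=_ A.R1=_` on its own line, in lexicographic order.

outcome vector order: (A.R0,A.R1)
|TSO outcomes| = 3

A.R0=0 A.R1=0
A.R0=0 A.R1=2
A.R0=2 A.R1=2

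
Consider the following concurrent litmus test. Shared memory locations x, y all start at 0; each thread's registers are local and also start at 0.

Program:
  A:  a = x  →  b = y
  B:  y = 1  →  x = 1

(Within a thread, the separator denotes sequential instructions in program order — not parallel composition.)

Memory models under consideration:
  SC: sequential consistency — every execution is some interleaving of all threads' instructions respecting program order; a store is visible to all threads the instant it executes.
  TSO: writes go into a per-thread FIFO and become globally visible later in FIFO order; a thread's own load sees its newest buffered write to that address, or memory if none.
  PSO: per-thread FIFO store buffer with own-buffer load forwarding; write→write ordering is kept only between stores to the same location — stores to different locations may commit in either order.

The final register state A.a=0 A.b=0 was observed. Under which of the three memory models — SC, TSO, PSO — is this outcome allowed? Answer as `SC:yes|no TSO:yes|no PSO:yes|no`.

SC:yes TSO:yes PSO:yes

outcome vector order: (A.a,A.b)
[SC] allowed = {(0,0), (0,1), (1,1)}
[TSO] allowed = {(0,0), (0,1), (1,1)}
[PSO] allowed = {(0,0), (0,1), (1,0), (1,1)}
target (0,0) ∈ {SC,TSO,PSO}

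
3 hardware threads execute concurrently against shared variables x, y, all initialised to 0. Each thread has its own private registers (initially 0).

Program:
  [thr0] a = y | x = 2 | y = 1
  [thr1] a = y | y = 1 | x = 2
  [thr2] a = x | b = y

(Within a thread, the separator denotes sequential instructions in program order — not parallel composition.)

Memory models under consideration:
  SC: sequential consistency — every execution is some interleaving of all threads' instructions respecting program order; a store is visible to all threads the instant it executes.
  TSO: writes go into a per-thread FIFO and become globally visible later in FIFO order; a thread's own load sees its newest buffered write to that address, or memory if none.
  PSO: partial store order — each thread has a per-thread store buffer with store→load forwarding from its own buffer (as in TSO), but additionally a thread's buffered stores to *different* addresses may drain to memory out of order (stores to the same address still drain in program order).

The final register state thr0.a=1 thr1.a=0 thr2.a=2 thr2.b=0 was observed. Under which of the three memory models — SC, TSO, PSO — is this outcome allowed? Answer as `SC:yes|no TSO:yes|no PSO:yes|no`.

SC:no TSO:no PSO:yes

outcome vector order: (thr0.a,thr1.a,thr2.a,thr2.b)
SC (11): (0,0,0,0), (0,0,0,1), (0,0,2,0), (0,0,2,1), (0,1,0,0), (0,1,0,1), (0,1,2,0), (0,1,2,1), (1,0,0,0), (1,0,0,1), (1,0,2,1)
TSO (11): (0,0,0,0), (0,0,0,1), (0,0,2,0), (0,0,2,1), (0,1,0,0), (0,1,0,1), (0,1,2,0), (0,1,2,1), (1,0,0,0), (1,0,0,1), (1,0,2,1)
PSO (12): (0,0,0,0), (0,0,0,1), (0,0,2,0), (0,0,2,1), (0,1,0,0), (0,1,0,1), (0,1,2,0), (0,1,2,1), (1,0,0,0), (1,0,0,1), (1,0,2,0), (1,0,2,1)
target (1,0,2,0) ∈ {PSO}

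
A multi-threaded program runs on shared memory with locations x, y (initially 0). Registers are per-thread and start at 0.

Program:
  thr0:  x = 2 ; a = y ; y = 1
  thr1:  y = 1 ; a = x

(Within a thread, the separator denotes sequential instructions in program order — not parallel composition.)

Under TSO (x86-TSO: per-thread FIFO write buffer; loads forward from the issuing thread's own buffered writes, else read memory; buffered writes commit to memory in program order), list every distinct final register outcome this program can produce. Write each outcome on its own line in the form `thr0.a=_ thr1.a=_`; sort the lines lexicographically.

outcome vector order: (thr0.a,thr1.a)
|TSO outcomes| = 4

thr0.a=0 thr1.a=0
thr0.a=0 thr1.a=2
thr0.a=1 thr1.a=0
thr0.a=1 thr1.a=2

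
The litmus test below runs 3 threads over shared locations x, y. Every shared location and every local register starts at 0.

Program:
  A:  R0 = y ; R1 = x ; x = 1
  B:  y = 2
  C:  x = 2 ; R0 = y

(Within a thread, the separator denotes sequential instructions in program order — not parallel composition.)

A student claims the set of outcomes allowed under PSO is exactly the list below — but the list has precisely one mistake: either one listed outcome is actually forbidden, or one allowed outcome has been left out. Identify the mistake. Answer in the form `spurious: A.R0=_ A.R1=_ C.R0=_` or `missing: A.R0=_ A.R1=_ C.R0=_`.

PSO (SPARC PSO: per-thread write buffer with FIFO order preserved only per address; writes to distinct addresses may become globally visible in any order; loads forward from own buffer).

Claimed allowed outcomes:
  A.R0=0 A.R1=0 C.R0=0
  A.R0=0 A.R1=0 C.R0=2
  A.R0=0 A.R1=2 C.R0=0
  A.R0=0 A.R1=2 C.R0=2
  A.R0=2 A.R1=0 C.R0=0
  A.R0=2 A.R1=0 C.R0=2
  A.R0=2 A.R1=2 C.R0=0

missing: A.R0=2 A.R1=2 C.R0=2

outcome vector order: (A.R0,A.R1,C.R0)
under PSO → 000, 002, 020, 022, 200, 202, 220, 222
PSO∖claimed = {222}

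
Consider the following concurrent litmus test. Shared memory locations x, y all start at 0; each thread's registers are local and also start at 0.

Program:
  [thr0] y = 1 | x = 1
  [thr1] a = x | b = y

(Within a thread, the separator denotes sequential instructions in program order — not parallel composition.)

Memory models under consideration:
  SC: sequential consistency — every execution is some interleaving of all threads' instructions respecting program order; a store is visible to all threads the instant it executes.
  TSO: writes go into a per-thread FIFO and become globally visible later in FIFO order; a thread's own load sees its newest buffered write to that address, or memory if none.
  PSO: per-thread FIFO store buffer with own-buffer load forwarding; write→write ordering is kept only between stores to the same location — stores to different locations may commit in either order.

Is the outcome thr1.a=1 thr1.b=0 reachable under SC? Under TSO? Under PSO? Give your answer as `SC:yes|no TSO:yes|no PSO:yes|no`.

SC:no TSO:no PSO:yes

outcome vector order: (thr1.a,thr1.b)
under SC → 00 01 11
under TSO → 00 01 11
under PSO → 00 01 10 11
target 10 ∈ {PSO}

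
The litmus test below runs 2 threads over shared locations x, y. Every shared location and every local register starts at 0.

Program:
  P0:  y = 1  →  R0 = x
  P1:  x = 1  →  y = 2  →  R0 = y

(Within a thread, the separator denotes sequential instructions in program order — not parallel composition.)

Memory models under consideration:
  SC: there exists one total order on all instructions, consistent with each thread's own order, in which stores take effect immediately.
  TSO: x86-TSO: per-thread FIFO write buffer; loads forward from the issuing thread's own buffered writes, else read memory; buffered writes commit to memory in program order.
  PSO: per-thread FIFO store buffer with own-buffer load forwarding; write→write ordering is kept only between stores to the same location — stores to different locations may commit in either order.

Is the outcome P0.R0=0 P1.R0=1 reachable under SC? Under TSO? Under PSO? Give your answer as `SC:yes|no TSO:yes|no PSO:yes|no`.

SC:no TSO:yes PSO:yes

outcome vector order: (P0.R0,P1.R0)
under SC → <0 2>; <1 1>; <1 2>
under TSO → <0 1>; <0 2>; <1 1>; <1 2>
under PSO → <0 1>; <0 2>; <1 1>; <1 2>
target <0 1> ∈ {TSO,PSO}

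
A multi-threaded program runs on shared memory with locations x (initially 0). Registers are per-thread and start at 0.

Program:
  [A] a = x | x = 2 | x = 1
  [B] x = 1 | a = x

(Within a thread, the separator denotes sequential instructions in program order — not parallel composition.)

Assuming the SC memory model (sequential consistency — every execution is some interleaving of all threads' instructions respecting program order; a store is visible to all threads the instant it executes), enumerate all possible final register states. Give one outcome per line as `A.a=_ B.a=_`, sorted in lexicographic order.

outcome vector order: (A.a,B.a)
|SC outcomes| = 4

A.a=0 B.a=1
A.a=0 B.a=2
A.a=1 B.a=1
A.a=1 B.a=2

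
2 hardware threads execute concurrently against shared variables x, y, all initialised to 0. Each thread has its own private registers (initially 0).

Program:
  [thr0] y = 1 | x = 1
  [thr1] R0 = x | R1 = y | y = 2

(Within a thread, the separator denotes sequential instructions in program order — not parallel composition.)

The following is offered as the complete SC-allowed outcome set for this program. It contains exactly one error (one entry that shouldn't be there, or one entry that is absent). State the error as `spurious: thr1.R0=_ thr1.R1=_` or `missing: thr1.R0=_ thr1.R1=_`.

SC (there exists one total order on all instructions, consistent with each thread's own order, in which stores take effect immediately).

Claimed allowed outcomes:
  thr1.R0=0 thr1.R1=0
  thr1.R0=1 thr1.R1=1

missing: thr1.R0=0 thr1.R1=1

outcome vector order: (thr1.R0,thr1.R1)
under SC → <0 0>; <0 1>; <1 1>
SC∖claimed = {<0 1>}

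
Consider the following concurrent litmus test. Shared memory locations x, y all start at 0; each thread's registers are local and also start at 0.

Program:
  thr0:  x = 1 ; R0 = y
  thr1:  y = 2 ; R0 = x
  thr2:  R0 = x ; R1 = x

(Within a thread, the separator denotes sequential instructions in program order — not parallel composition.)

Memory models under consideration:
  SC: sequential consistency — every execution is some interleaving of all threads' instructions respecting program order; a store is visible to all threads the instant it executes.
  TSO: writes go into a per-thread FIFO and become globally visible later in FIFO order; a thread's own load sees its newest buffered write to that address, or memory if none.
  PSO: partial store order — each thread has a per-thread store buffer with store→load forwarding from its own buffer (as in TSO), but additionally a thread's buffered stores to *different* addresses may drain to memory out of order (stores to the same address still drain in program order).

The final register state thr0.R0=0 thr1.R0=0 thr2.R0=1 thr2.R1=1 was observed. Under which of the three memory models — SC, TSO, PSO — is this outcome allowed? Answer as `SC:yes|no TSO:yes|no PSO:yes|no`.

outcome vector order: (thr0.R0,thr1.R0,thr2.R0,thr2.R1)
SC: 9 outcomes — {0100 0101 0111 2000 2001 2011 2100 2101 2111}
TSO: 12 outcomes — {0000 0001 0011 0100 0101 0111 2000 2001 2011 2100 2101 2111}
PSO: 12 outcomes — {0000 0001 0011 0100 0101 0111 2000 2001 2011 2100 2101 2111}
target 0011 ∈ {TSO,PSO}

SC:no TSO:yes PSO:yes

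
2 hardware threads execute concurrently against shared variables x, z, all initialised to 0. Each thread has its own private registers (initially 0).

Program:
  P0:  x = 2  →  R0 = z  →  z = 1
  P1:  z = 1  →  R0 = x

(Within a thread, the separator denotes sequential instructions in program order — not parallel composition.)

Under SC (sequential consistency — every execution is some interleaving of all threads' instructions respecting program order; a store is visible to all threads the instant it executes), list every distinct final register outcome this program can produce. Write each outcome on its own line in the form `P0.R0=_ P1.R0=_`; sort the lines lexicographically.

outcome vector order: (P0.R0,P1.R0)
|SC outcomes| = 3

P0.R0=0 P1.R0=2
P0.R0=1 P1.R0=0
P0.R0=1 P1.R0=2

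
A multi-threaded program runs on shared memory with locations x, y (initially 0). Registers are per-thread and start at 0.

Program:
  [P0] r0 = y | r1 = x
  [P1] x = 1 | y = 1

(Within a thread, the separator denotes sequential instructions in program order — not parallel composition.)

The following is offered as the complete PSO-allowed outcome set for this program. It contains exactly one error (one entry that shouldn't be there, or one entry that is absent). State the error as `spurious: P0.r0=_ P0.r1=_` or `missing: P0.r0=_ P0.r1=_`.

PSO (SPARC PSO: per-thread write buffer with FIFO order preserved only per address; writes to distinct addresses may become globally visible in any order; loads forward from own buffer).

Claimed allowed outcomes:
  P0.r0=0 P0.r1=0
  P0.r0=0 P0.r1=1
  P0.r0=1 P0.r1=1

outcome vector order: (P0.r0,P0.r1)
[PSO] allowed = {<0 0>, <0 1>, <1 0>, <1 1>}
PSO∖claimed = {<1 0>}

missing: P0.r0=1 P0.r1=0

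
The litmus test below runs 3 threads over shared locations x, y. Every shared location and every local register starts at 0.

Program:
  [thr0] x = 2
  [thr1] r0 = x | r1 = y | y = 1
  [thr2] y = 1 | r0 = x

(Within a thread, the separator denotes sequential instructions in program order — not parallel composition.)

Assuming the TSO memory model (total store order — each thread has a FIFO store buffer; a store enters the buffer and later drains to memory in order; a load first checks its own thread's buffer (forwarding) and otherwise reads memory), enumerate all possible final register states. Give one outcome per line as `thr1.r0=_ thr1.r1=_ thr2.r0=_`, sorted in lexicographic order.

thr1.r0=0 thr1.r1=0 thr2.r0=0
thr1.r0=0 thr1.r1=0 thr2.r0=2
thr1.r0=0 thr1.r1=1 thr2.r0=0
thr1.r0=0 thr1.r1=1 thr2.r0=2
thr1.r0=2 thr1.r1=0 thr2.r0=0
thr1.r0=2 thr1.r1=0 thr2.r0=2
thr1.r0=2 thr1.r1=1 thr2.r0=0
thr1.r0=2 thr1.r1=1 thr2.r0=2

outcome vector order: (thr1.r0,thr1.r1,thr2.r0)
|TSO outcomes| = 8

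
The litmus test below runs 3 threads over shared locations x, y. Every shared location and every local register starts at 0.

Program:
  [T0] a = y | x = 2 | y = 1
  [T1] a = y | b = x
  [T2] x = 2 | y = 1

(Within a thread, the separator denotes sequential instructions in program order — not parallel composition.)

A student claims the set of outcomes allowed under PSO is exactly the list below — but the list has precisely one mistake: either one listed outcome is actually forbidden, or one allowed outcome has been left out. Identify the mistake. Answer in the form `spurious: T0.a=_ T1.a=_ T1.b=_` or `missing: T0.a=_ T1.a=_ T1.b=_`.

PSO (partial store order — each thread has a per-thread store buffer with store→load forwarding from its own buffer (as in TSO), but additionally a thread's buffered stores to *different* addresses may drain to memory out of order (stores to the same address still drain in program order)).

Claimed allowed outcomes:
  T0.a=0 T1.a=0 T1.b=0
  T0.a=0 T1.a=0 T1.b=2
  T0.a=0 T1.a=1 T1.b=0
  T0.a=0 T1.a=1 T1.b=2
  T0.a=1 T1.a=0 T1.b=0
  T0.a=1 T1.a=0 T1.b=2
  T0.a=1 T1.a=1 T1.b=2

missing: T0.a=1 T1.a=1 T1.b=0

outcome vector order: (T0.a,T1.a,T1.b)
under PSO → 0/0/0 0/0/2 0/1/0 0/1/2 1/0/0 1/0/2 1/1/0 1/1/2
PSO∖claimed = {1/1/0}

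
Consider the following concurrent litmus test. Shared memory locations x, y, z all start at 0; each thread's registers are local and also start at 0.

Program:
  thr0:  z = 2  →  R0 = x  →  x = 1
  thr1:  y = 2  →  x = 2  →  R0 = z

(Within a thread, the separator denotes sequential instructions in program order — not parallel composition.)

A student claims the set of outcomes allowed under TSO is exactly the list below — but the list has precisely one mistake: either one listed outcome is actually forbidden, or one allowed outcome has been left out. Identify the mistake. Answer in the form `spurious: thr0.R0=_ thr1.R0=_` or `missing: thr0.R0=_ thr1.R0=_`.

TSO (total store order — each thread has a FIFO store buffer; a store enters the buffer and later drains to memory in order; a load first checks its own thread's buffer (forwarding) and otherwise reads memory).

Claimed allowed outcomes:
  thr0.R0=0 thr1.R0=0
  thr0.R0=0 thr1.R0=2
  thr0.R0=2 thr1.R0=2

missing: thr0.R0=2 thr1.R0=0

outcome vector order: (thr0.R0,thr1.R0)
under TSO → 0/0 0/2 2/0 2/2
TSO∖claimed = {2/0}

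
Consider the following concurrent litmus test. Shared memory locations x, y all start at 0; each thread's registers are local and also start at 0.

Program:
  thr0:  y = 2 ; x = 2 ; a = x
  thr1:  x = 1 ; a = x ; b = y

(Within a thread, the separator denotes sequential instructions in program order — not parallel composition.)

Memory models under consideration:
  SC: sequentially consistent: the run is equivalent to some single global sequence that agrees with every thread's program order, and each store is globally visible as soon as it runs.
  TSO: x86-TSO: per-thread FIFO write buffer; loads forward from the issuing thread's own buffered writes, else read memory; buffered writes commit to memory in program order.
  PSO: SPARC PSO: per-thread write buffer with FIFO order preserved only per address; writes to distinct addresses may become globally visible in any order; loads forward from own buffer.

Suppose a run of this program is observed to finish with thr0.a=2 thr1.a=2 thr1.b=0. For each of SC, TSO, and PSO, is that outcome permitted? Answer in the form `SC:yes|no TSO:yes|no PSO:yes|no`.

outcome vector order: (thr0.a,thr1.a,thr1.b)
under SC → (1,1,2) (2,1,0) (2,1,2) (2,2,2)
under TSO → (1,1,0) (1,1,2) (2,1,0) (2,1,2) (2,2,2)
under PSO → (1,1,0) (1,1,2) (2,1,0) (2,1,2) (2,2,0) (2,2,2)
target (2,2,0) ∈ {PSO}

SC:no TSO:no PSO:yes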